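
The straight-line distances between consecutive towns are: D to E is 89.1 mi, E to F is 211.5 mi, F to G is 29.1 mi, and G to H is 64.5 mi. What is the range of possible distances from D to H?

The maximum is all hops collinear in one direction: 89.1 + 211.5 + 29.1 + 64.5 = 394.2.
The longest hop is 211.5; the others sum to 182.7. Folding the others back against it leaves at least 211.5 − 182.7 = 28.8.

28.8 ≤ DH ≤ 394.2 mi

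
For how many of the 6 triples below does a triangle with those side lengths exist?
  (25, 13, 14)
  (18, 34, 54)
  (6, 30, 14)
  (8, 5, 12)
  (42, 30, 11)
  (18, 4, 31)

2

(13,14,25): 13+14 > 25 → valid
(18,34,54): 18+34 ≤ 54 → not valid
(6,14,30): 6+14 ≤ 30 → not valid
(5,8,12): 5+8 > 12 → valid
(11,30,42): 11+30 ≤ 42 → not valid
(4,18,31): 4+18 ≤ 31 → not valid
2 of the 6 triples form a triangle.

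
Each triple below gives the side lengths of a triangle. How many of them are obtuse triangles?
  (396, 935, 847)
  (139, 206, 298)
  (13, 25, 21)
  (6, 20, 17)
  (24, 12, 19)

4

(396,935,847): 396²+847² = 874225 = 935² → right
(139,206,298): 139²+206² = 61757 < 88804 = 298² → obtuse
(13,25,21): 13²+21² = 610 < 625 = 25² → obtuse
(6,20,17): 6²+17² = 325 < 400 = 20² → obtuse
(24,12,19): 12²+19² = 505 < 576 = 24² → obtuse
4 of the 5 are obtuse.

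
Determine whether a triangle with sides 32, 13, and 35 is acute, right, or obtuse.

obtuse

Compare the square of the longest side to the sum of squares of the other two: 13² + 32² = 1193 < 1225 = 35².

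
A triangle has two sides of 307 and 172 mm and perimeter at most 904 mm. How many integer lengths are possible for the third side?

Triangle inequality: 135 < x < 479. Perimeter ≤ 904 gives x ≤ 904 − 307 − 172 = 425.
So 135 < x ≤ 425; integers 136 through 425: 290 values.

290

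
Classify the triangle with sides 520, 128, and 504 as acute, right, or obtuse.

right

Compare the square of the longest side to the sum of squares of the other two: 128² + 504² = 270400 = 520².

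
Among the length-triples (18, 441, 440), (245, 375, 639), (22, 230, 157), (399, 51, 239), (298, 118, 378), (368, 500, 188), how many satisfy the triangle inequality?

3

(18,440,441): 18+440 > 441 → valid
(245,375,639): 245+375 ≤ 639 → not valid
(22,157,230): 22+157 ≤ 230 → not valid
(51,239,399): 51+239 ≤ 399 → not valid
(118,298,378): 118+298 > 378 → valid
(188,368,500): 188+368 > 500 → valid
3 of the 6 triples form a triangle.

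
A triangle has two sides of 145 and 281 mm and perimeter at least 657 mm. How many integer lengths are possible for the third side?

Triangle inequality: 136 < x < 426. Perimeter ≥ 657 gives x ≥ 657 − 145 − 281 = 231.
So 231 ≤ x < 426; integers 231 through 425: 195 values.

195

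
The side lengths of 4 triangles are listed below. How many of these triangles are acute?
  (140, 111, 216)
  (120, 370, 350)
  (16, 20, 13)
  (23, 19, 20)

2

(140,111,216): 111²+140² = 31921 < 46656 = 216² → obtuse
(120,370,350): 120²+350² = 136900 = 370² → right
(16,20,13): 13²+16² = 425 > 400 = 20² → acute
(23,19,20): 19²+20² = 761 > 529 = 23² → acute
2 of the 4 are acute.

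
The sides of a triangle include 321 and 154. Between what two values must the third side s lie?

By the triangle inequality, s must be less than 321 + 154 = 475 and greater than |321 − 154| = 167.

167 < s < 475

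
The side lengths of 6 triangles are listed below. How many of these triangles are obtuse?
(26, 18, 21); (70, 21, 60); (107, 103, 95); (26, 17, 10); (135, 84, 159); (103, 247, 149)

3

(26,18,21): 18²+21² = 765 > 676 = 26² → acute
(70,21,60): 21²+60² = 4041 < 4900 = 70² → obtuse
(107,103,95): 95²+103² = 19634 > 11449 = 107² → acute
(26,17,10): 10²+17² = 389 < 676 = 26² → obtuse
(135,84,159): 84²+135² = 25281 = 159² → right
(103,247,149): 103²+149² = 32810 < 61009 = 247² → obtuse
3 of the 6 are obtuse.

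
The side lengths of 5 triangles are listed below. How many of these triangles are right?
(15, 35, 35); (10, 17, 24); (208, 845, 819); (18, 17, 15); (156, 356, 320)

(15,35,35): 15²+35² = 1450 > 1225 = 35² → acute
(10,17,24): 10²+17² = 389 < 576 = 24² → obtuse
(208,845,819): 208²+819² = 714025 = 845² → right
(18,17,15): 15²+17² = 514 > 324 = 18² → acute
(156,356,320): 156²+320² = 126736 = 356² → right
2 of the 5 are right.

2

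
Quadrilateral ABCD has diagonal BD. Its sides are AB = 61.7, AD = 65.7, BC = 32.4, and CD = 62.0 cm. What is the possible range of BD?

29.6 < BD < 94.4

From triangle ABD: |61.7 − 65.7| < BD < 61.7 + 65.7, i.e. 4.0 < BD < 127.4.
From triangle CBD: 29.6 < BD < 94.4.
Both must hold, so BD lies in the intersection.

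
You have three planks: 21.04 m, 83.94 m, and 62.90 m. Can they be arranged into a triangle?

The two shorter sides sum to 83.94, exactly equal to the longest side 83.94.
That gives only a degenerate (flat) triangle — the inequality must be strict.

No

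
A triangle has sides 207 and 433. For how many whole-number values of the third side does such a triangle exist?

413

The third side lies in the open interval (226, 640).
Integers from 227 to 639 inclusive: 639 − 227 + 1 = 413.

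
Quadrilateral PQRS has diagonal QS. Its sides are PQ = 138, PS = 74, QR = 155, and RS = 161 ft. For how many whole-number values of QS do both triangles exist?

From triangle PQS: 64 < QS < 212.
From triangle RQS: 6 < QS < 316.
Intersection: 64 < QS < 212, so integers 65 through 211: 147 values.

147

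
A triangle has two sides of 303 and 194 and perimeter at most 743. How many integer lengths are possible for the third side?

137

Triangle inequality: 109 < x < 497. Perimeter ≤ 743 gives x ≤ 743 − 303 − 194 = 246.
So 109 < x ≤ 246; integers 110 through 246: 137 values.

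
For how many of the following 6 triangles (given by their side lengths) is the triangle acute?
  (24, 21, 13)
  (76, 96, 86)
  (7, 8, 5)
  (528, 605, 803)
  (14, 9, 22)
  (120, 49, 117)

(24,21,13): 13²+21² = 610 > 576 = 24² → acute
(76,96,86): 76²+86² = 13172 > 9216 = 96² → acute
(7,8,5): 5²+7² = 74 > 64 = 8² → acute
(528,605,803): 528²+605² = 644809 = 803² → right
(14,9,22): 9²+14² = 277 < 484 = 22² → obtuse
(120,49,117): 49²+117² = 16090 > 14400 = 120² → acute
4 of the 6 are acute.

4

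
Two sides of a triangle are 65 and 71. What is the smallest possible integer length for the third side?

The third side must be strictly greater than |65 − 71| = 6.
The smallest integer above 6 is 7.

7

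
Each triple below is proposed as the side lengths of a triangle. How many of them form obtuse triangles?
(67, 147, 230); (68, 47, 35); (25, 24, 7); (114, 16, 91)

(67,147,230): 67+147 ≤ 230, not a triangle
(68,47,35): 35²+47² = 3434 < 4624 = 68² → obtuse
(25,24,7): 7²+24² = 625 = 25² → right
(114,16,91): 16+91 ≤ 114, not a triangle
1 of the 4 is obtuse.

1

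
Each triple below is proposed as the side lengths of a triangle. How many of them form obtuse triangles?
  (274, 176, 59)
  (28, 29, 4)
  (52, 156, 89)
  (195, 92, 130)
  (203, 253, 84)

(274,176,59): 59+176 ≤ 274, not a triangle
(28,29,4): 4²+28² = 800 < 841 = 29² → obtuse
(52,156,89): 52+89 ≤ 156, not a triangle
(195,92,130): 92²+130² = 25364 < 38025 = 195² → obtuse
(203,253,84): 84²+203² = 48265 < 64009 = 253² → obtuse
3 of the 5 are obtuse.

3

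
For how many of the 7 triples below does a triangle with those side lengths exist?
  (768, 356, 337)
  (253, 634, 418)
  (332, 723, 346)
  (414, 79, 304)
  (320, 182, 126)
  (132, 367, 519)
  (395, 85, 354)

(337,356,768): 337+356 ≤ 768 → not valid
(253,418,634): 253+418 > 634 → valid
(332,346,723): 332+346 ≤ 723 → not valid
(79,304,414): 79+304 ≤ 414 → not valid
(126,182,320): 126+182 ≤ 320 → not valid
(132,367,519): 132+367 ≤ 519 → not valid
(85,354,395): 85+354 > 395 → valid
2 of the 7 triples form a triangle.

2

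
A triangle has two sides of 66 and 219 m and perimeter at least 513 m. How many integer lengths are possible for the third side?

57

Triangle inequality: 153 < x < 285. Perimeter ≥ 513 gives x ≥ 513 − 66 − 219 = 228.
So 228 ≤ x < 285; integers 228 through 284: 57 values.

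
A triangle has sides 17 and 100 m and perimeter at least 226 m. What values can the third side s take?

Triangle inequality alone gives 83 < s < 117.
The perimeter condition gives s ≥ 226 − 17 − 100 = 109.
Intersecting the two: 109 ≤ s < 117.

109 ≤ s < 117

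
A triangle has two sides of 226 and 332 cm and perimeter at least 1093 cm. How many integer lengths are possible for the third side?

Triangle inequality: 106 < x < 558. Perimeter ≥ 1093 gives x ≥ 1093 − 226 − 332 = 535.
So 535 ≤ x < 558; integers 535 through 557: 23 values.

23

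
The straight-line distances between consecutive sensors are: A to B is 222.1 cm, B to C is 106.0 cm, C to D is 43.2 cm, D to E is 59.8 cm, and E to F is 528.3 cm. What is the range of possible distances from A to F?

97.2 ≤ AF ≤ 959.4 cm

The maximum is all hops collinear in one direction: 222.1 + 106.0 + 43.2 + 59.8 + 528.3 = 959.4.
The longest hop is 528.3; the others sum to 431.1. Folding the others back against it leaves at least 528.3 − 431.1 = 97.2.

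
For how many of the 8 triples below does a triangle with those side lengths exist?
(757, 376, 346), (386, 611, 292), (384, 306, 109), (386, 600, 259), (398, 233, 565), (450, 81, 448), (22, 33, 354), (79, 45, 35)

(346,376,757): 346+376 ≤ 757 → not valid
(292,386,611): 292+386 > 611 → valid
(109,306,384): 109+306 > 384 → valid
(259,386,600): 259+386 > 600 → valid
(233,398,565): 233+398 > 565 → valid
(81,448,450): 81+448 > 450 → valid
(22,33,354): 22+33 ≤ 354 → not valid
(35,45,79): 35+45 > 79 → valid
6 of the 8 triples form a triangle.

6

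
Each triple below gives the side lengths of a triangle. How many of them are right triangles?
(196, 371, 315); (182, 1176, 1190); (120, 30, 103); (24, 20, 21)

2

(196,371,315): 196²+315² = 137641 = 371² → right
(182,1176,1190): 182²+1176² = 1416100 = 1190² → right
(120,30,103): 30²+103² = 11509 < 14400 = 120² → obtuse
(24,20,21): 20²+21² = 841 > 576 = 24² → acute
2 of the 4 are right.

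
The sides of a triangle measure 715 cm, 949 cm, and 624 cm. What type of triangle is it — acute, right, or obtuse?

Compare the square of the longest side to the sum of squares of the other two: 624² + 715² = 900601 = 949².

right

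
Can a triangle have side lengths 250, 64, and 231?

Yes

The longest side is 250, and the other two sum to 295.
Since 295 > 250, the triangle inequality holds.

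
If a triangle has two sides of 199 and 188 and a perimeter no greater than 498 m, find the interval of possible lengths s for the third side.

11 < s ≤ 111 m

Triangle inequality alone gives 11 < s < 387.
The perimeter condition gives s ≤ 498 − 199 − 188 = 111.
Intersecting the two: 11 < s ≤ 111.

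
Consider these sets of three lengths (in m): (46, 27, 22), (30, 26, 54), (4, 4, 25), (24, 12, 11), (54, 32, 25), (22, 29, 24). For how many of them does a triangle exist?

(22,27,46): 22+27 > 46 → valid
(26,30,54): 26+30 > 54 → valid
(4,4,25): 4+4 ≤ 25 → not valid
(11,12,24): 11+12 ≤ 24 → not valid
(25,32,54): 25+32 > 54 → valid
(22,24,29): 22+24 > 29 → valid
4 of the 6 triples form a triangle.

4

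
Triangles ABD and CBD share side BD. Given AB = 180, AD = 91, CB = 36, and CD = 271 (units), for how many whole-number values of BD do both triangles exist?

35

From triangle ABD: 89 < BD < 271.
From triangle CBD: 235 < BD < 307.
Intersection: 235 < BD < 271, so integers 236 through 270: 35 values.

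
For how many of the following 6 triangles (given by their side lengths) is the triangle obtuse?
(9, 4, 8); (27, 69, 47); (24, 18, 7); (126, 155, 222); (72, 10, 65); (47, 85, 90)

5

(9,4,8): 4²+8² = 80 < 81 = 9² → obtuse
(27,69,47): 27²+47² = 2938 < 4761 = 69² → obtuse
(24,18,7): 7²+18² = 373 < 576 = 24² → obtuse
(126,155,222): 126²+155² = 39901 < 49284 = 222² → obtuse
(72,10,65): 10²+65² = 4325 < 5184 = 72² → obtuse
(47,85,90): 47²+85² = 9434 > 8100 = 90² → acute
5 of the 6 are obtuse.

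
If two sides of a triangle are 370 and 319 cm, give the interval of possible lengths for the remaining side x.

51 < x < 689

By the triangle inequality, x must be less than 370 + 319 = 689 and greater than |370 − 319| = 51.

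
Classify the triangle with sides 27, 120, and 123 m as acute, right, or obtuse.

right

Compare the square of the longest side to the sum of squares of the other two: 27² + 120² = 15129 = 123².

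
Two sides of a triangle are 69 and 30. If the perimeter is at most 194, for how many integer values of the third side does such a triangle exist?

56

Triangle inequality: 39 < x < 99. Perimeter ≤ 194 gives x ≤ 194 − 69 − 30 = 95.
So 39 < x ≤ 95; integers 40 through 95: 56 values.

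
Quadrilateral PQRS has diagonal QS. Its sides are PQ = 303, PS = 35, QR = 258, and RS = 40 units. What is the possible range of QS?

268 < QS < 298

From triangle PQS: |303 − 35| < QS < 303 + 35, i.e. 268 < QS < 338.
From triangle RQS: 218 < QS < 298.
Both must hold, so QS lies in the intersection.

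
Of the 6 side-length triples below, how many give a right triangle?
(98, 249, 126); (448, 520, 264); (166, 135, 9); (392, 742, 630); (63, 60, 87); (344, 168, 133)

3

(98,249,126): 98+126 ≤ 249, not a triangle
(448,520,264): 264²+448² = 270400 = 520² → right
(166,135,9): 9+135 ≤ 166, not a triangle
(392,742,630): 392²+630² = 550564 = 742² → right
(63,60,87): 60²+63² = 7569 = 87² → right
(344,168,133): 133+168 ≤ 344, not a triangle
3 of the 6 are right.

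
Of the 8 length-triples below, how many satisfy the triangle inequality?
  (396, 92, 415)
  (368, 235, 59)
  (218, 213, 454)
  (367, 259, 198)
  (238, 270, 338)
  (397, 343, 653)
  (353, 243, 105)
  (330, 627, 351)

5

(92,396,415): 92+396 > 415 → valid
(59,235,368): 59+235 ≤ 368 → not valid
(213,218,454): 213+218 ≤ 454 → not valid
(198,259,367): 198+259 > 367 → valid
(238,270,338): 238+270 > 338 → valid
(343,397,653): 343+397 > 653 → valid
(105,243,353): 105+243 ≤ 353 → not valid
(330,351,627): 330+351 > 627 → valid
5 of the 8 triples form a triangle.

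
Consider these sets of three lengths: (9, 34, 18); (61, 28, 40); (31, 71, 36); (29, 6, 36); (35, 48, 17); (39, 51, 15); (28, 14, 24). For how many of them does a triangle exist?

(9,18,34): 9+18 ≤ 34 → not valid
(28,40,61): 28+40 > 61 → valid
(31,36,71): 31+36 ≤ 71 → not valid
(6,29,36): 6+29 ≤ 36 → not valid
(17,35,48): 17+35 > 48 → valid
(15,39,51): 15+39 > 51 → valid
(14,24,28): 14+24 > 28 → valid
4 of the 7 triples form a triangle.

4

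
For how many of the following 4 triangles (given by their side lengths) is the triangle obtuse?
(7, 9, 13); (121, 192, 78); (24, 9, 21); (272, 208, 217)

3

(7,9,13): 7²+9² = 130 < 169 = 13² → obtuse
(121,192,78): 78²+121² = 20725 < 36864 = 192² → obtuse
(24,9,21): 9²+21² = 522 < 576 = 24² → obtuse
(272,208,217): 208²+217² = 90353 > 73984 = 272² → acute
3 of the 4 are obtuse.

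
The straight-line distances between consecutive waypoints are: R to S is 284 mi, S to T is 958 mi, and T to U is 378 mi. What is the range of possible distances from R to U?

The maximum is all hops collinear in one direction: 284 + 958 + 378 = 1620.
The longest hop is 958; the others sum to 662. Folding the others back against it leaves at least 958 − 662 = 296.

296 ≤ RU ≤ 1620 mi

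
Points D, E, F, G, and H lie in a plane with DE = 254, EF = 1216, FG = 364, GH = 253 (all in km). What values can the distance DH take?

345 ≤ DH ≤ 2087 km

The maximum is all hops collinear in one direction: 254 + 1216 + 364 + 253 = 2087.
The longest hop is 1216; the others sum to 871. Folding the others back against it leaves at least 1216 − 871 = 345.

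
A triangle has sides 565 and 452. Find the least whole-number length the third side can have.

The third side must be strictly greater than |565 − 452| = 113.
The smallest integer above 113 is 114.

114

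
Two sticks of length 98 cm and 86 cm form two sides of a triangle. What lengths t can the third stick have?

By the triangle inequality, t must be less than 98 + 86 = 184 and greater than |98 − 86| = 12.

12 < t < 184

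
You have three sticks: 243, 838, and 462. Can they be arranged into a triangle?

No

The longest side is 838, but the other two sum to only 705.
705 < 838, so the triangle inequality fails.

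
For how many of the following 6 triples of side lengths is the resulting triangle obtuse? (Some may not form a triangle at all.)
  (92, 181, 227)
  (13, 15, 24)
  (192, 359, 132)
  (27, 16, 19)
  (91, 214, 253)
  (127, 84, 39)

(92,181,227): 92²+181² = 41225 < 51529 = 227² → obtuse
(13,15,24): 13²+15² = 394 < 576 = 24² → obtuse
(192,359,132): 132+192 ≤ 359, not a triangle
(27,16,19): 16²+19² = 617 < 729 = 27² → obtuse
(91,214,253): 91²+214² = 54077 < 64009 = 253² → obtuse
(127,84,39): 39+84 ≤ 127, not a triangle
4 of the 6 are obtuse.

4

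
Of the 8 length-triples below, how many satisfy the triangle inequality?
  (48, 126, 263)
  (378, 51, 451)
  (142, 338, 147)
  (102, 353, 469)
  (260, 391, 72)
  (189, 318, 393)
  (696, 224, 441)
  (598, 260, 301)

(48,126,263): 48+126 ≤ 263 → not valid
(51,378,451): 51+378 ≤ 451 → not valid
(142,147,338): 142+147 ≤ 338 → not valid
(102,353,469): 102+353 ≤ 469 → not valid
(72,260,391): 72+260 ≤ 391 → not valid
(189,318,393): 189+318 > 393 → valid
(224,441,696): 224+441 ≤ 696 → not valid
(260,301,598): 260+301 ≤ 598 → not valid
1 of the 8 triples forms a triangle.

1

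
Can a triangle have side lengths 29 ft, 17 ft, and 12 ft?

The two shorter sides sum to 29, exactly equal to the longest side 29.
That gives only a degenerate (flat) triangle — the inequality must be strict.

No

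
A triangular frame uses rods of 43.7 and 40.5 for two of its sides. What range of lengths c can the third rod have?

By the triangle inequality, c must be less than 43.7 + 40.5 = 84.2 and greater than |43.7 − 40.5| = 3.2.

3.2 < c < 84.2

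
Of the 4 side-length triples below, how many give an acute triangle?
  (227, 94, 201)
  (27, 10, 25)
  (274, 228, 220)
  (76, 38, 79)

2

(227,94,201): 94²+201² = 49237 < 51529 = 227² → obtuse
(27,10,25): 10²+25² = 725 < 729 = 27² → obtuse
(274,228,220): 220²+228² = 100384 > 75076 = 274² → acute
(76,38,79): 38²+76² = 7220 > 6241 = 79² → acute
2 of the 4 are acute.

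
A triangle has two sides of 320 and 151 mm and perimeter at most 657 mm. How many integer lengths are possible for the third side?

17

Triangle inequality: 169 < x < 471. Perimeter ≤ 657 gives x ≤ 657 − 320 − 151 = 186.
So 169 < x ≤ 186; integers 170 through 186: 17 values.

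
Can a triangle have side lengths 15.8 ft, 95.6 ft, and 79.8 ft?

The two shorter sides sum to 95.6, exactly equal to the longest side 95.6.
That gives only a degenerate (flat) triangle — the inequality must be strict.

No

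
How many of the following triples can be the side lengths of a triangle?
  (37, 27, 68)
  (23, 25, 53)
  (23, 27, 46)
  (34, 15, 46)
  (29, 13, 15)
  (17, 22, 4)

2

(27,37,68): 27+37 ≤ 68 → not valid
(23,25,53): 23+25 ≤ 53 → not valid
(23,27,46): 23+27 > 46 → valid
(15,34,46): 15+34 > 46 → valid
(13,15,29): 13+15 ≤ 29 → not valid
(4,17,22): 4+17 ≤ 22 → not valid
2 of the 6 triples form a triangle.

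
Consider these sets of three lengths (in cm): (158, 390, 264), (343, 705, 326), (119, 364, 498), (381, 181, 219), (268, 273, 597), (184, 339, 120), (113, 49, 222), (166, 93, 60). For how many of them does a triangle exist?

(158,264,390): 158+264 > 390 → valid
(326,343,705): 326+343 ≤ 705 → not valid
(119,364,498): 119+364 ≤ 498 → not valid
(181,219,381): 181+219 > 381 → valid
(268,273,597): 268+273 ≤ 597 → not valid
(120,184,339): 120+184 ≤ 339 → not valid
(49,113,222): 49+113 ≤ 222 → not valid
(60,93,166): 60+93 ≤ 166 → not valid
2 of the 8 triples form a triangle.

2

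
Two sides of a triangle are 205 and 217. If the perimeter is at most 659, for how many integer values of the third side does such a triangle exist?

225

Triangle inequality: 12 < x < 422. Perimeter ≤ 659 gives x ≤ 659 − 205 − 217 = 237.
So 12 < x ≤ 237; integers 13 through 237: 225 values.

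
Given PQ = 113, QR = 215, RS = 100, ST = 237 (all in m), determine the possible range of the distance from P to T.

0 ≤ PT ≤ 665 m

The maximum is all hops collinear in one direction: 113 + 215 + 100 + 237 = 665.
The longest hop is 237; the others sum to 428. Since 237 ≤ 428, the path can fold back on itself completely, so the minimum distance is 0.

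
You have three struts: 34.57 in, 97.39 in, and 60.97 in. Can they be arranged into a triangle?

The longest side is 97.39, but the other two sum to only 95.54.
95.54 < 97.39, so the triangle inequality fails.

No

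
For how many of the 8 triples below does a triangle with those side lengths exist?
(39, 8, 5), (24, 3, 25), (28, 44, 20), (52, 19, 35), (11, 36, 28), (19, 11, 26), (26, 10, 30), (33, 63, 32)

(5,8,39): 5+8 ≤ 39 → not valid
(3,24,25): 3+24 > 25 → valid
(20,28,44): 20+28 > 44 → valid
(19,35,52): 19+35 > 52 → valid
(11,28,36): 11+28 > 36 → valid
(11,19,26): 11+19 > 26 → valid
(10,26,30): 10+26 > 30 → valid
(32,33,63): 32+33 > 63 → valid
7 of the 8 triples form a triangle.

7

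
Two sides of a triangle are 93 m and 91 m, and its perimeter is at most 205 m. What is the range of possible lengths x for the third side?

Triangle inequality alone gives 2 < x < 184.
The perimeter condition gives x ≤ 205 − 93 − 91 = 21.
Intersecting the two: 2 < x ≤ 21.

2 < x ≤ 21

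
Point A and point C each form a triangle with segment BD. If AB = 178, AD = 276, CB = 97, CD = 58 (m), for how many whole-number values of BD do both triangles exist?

From triangle ABD: 98 < BD < 454.
From triangle CBD: 39 < BD < 155.
Intersection: 98 < BD < 155, so integers 99 through 154: 56 values.

56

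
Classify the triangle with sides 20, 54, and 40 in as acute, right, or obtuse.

Compare the square of the longest side to the sum of squares of the other two: 20² + 40² = 2000 < 2916 = 54².

obtuse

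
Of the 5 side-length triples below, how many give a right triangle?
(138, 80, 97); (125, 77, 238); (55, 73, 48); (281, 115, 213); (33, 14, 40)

1

(138,80,97): 80²+97² = 15809 < 19044 = 138² → obtuse
(125,77,238): 77+125 ≤ 238, not a triangle
(55,73,48): 48²+55² = 5329 = 73² → right
(281,115,213): 115²+213² = 58594 < 78961 = 281² → obtuse
(33,14,40): 14²+33² = 1285 < 1600 = 40² → obtuse
1 of the 5 is right.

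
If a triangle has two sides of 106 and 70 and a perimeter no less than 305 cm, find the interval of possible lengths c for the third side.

129 ≤ c < 176 cm

Triangle inequality alone gives 36 < c < 176.
The perimeter condition gives c ≥ 305 − 106 − 70 = 129.
Intersecting the two: 129 ≤ c < 176.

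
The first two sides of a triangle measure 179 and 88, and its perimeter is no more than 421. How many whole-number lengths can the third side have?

Triangle inequality: 91 < x < 267. Perimeter ≤ 421 gives x ≤ 421 − 179 − 88 = 154.
So 91 < x ≤ 154; integers 92 through 154: 63 values.

63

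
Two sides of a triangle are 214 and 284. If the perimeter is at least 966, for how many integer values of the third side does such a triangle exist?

Triangle inequality: 70 < x < 498. Perimeter ≥ 966 gives x ≥ 966 − 214 − 284 = 468.
So 468 ≤ x < 498; integers 468 through 497: 30 values.

30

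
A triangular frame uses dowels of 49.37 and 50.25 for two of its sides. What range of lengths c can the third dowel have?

By the triangle inequality, c must be less than 49.37 + 50.25 = 99.62 and greater than |49.37 − 50.25| = 0.88.

0.88 < c < 99.62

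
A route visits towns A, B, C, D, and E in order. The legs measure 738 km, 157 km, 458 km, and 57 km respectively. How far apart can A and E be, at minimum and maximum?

66 ≤ AE ≤ 1410 km

The maximum is all hops collinear in one direction: 738 + 157 + 458 + 57 = 1410.
The longest hop is 738; the others sum to 672. Folding the others back against it leaves at least 738 − 672 = 66.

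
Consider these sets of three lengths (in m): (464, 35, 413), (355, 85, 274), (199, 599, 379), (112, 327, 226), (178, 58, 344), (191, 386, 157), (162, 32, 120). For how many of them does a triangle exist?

2

(35,413,464): 35+413 ≤ 464 → not valid
(85,274,355): 85+274 > 355 → valid
(199,379,599): 199+379 ≤ 599 → not valid
(112,226,327): 112+226 > 327 → valid
(58,178,344): 58+178 ≤ 344 → not valid
(157,191,386): 157+191 ≤ 386 → not valid
(32,120,162): 32+120 ≤ 162 → not valid
2 of the 7 triples form a triangle.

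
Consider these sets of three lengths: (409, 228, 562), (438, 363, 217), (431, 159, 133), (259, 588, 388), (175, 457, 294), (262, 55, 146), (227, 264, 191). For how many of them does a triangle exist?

5

(228,409,562): 228+409 > 562 → valid
(217,363,438): 217+363 > 438 → valid
(133,159,431): 133+159 ≤ 431 → not valid
(259,388,588): 259+388 > 588 → valid
(175,294,457): 175+294 > 457 → valid
(55,146,262): 55+146 ≤ 262 → not valid
(191,227,264): 191+227 > 264 → valid
5 of the 7 triples form a triangle.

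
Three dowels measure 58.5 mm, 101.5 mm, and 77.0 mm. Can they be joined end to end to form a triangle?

Yes

The longest side is 101.5, and the other two sum to 135.5.
Since 135.5 > 101.5, the triangle inequality holds.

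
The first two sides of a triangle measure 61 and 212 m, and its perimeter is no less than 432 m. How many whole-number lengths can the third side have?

114

Triangle inequality: 151 < x < 273. Perimeter ≥ 432 gives x ≥ 432 − 61 − 212 = 159.
So 159 ≤ x < 273; integers 159 through 272: 114 values.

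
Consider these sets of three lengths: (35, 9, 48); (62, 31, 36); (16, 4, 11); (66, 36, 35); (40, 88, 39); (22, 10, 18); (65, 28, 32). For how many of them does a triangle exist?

3

(9,35,48): 9+35 ≤ 48 → not valid
(31,36,62): 31+36 > 62 → valid
(4,11,16): 4+11 ≤ 16 → not valid
(35,36,66): 35+36 > 66 → valid
(39,40,88): 39+40 ≤ 88 → not valid
(10,18,22): 10+18 > 22 → valid
(28,32,65): 28+32 ≤ 65 → not valid
3 of the 7 triples form a triangle.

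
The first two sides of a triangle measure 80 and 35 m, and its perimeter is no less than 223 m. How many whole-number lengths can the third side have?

Triangle inequality: 45 < x < 115. Perimeter ≥ 223 gives x ≥ 223 − 80 − 35 = 108.
So 108 ≤ x < 115; integers 108 through 114: 7 values.

7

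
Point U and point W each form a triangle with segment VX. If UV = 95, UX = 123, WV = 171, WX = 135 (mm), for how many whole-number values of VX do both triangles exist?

181

From triangle UVX: 28 < VX < 218.
From triangle WVX: 36 < VX < 306.
Intersection: 36 < VX < 218, so integers 37 through 217: 181 values.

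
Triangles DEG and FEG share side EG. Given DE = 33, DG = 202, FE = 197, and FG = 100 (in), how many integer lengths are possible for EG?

65

From triangle DEG: 169 < EG < 235.
From triangle FEG: 97 < EG < 297.
Intersection: 169 < EG < 235, so integers 170 through 234: 65 values.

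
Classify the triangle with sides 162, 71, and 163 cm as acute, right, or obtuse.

Compare the square of the longest side to the sum of squares of the other two: 71² + 162² = 31285 > 26569 = 163².

acute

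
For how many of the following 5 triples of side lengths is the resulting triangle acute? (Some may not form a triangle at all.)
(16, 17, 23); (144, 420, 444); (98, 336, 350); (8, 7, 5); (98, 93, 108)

(16,17,23): 16²+17² = 545 > 529 = 23² → acute
(144,420,444): 144²+420² = 197136 = 444² → right
(98,336,350): 98²+336² = 122500 = 350² → right
(8,7,5): 5²+7² = 74 > 64 = 8² → acute
(98,93,108): 93²+98² = 18253 > 11664 = 108² → acute
3 of the 5 are acute.

3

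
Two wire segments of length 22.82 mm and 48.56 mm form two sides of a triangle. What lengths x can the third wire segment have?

25.74 < x < 71.38 (mm)

By the triangle inequality, x must be less than 22.82 + 48.56 = 71.38 and greater than |22.82 − 48.56| = 25.74.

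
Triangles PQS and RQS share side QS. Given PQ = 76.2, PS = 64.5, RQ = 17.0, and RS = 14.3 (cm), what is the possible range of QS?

11.7 < QS < 31.3

From triangle PQS: |76.2 − 64.5| < QS < 76.2 + 64.5, i.e. 11.7 < QS < 140.7.
From triangle RQS: 2.7 < QS < 31.3.
Both must hold, so QS lies in the intersection.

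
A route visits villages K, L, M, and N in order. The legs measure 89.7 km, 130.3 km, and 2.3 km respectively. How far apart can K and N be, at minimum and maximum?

38.3 ≤ KN ≤ 222.3 km

The maximum is all hops collinear in one direction: 89.7 + 130.3 + 2.3 = 222.3.
The longest hop is 130.3; the others sum to 92.0. Folding the others back against it leaves at least 130.3 − 92.0 = 38.3.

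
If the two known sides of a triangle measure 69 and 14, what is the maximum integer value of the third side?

82

The third side must be strictly less than 69 + 14 = 83.
The largest integer below 83 is 82.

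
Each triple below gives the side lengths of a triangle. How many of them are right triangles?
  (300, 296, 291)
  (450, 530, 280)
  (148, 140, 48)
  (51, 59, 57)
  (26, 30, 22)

2

(300,296,291): 291²+296² = 172297 > 90000 = 300² → acute
(450,530,280): 280²+450² = 280900 = 530² → right
(148,140,48): 48²+140² = 21904 = 148² → right
(51,59,57): 51²+57² = 5850 > 3481 = 59² → acute
(26,30,22): 22²+26² = 1160 > 900 = 30² → acute
2 of the 5 are right.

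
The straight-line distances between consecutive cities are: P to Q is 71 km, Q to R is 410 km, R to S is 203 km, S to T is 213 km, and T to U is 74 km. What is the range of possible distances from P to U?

The maximum is all hops collinear in one direction: 71 + 410 + 203 + 213 + 74 = 971.
The longest hop is 410; the others sum to 561. Since 410 ≤ 561, the path can fold back on itself completely, so the minimum distance is 0.

0 ≤ PU ≤ 971 km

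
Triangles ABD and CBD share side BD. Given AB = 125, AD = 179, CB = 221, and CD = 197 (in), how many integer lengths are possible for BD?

249

From triangle ABD: 54 < BD < 304.
From triangle CBD: 24 < BD < 418.
Intersection: 54 < BD < 304, so integers 55 through 303: 249 values.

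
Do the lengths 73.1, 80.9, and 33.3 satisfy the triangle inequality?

Yes

The longest side is 80.9, and the other two sum to 106.4.
Since 106.4 > 80.9, the triangle inequality holds.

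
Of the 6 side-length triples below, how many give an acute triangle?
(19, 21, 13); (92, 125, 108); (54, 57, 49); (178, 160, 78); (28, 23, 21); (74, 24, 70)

4

(19,21,13): 13²+19² = 530 > 441 = 21² → acute
(92,125,108): 92²+108² = 20128 > 15625 = 125² → acute
(54,57,49): 49²+54² = 5317 > 3249 = 57² → acute
(178,160,78): 78²+160² = 31684 = 178² → right
(28,23,21): 21²+23² = 970 > 784 = 28² → acute
(74,24,70): 24²+70² = 5476 = 74² → right
4 of the 6 are acute.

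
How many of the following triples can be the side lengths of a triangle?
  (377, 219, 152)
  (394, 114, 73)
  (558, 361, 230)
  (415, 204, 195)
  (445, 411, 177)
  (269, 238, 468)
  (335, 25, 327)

(152,219,377): 152+219 ≤ 377 → not valid
(73,114,394): 73+114 ≤ 394 → not valid
(230,361,558): 230+361 > 558 → valid
(195,204,415): 195+204 ≤ 415 → not valid
(177,411,445): 177+411 > 445 → valid
(238,269,468): 238+269 > 468 → valid
(25,327,335): 25+327 > 335 → valid
4 of the 7 triples form a triangle.

4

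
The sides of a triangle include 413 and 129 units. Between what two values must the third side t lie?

By the triangle inequality, t must be less than 413 + 129 = 542 and greater than |413 − 129| = 284.

284 < t < 542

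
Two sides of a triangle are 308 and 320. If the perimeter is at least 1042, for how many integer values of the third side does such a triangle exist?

Triangle inequality: 12 < x < 628. Perimeter ≥ 1042 gives x ≥ 1042 − 308 − 320 = 414.
So 414 ≤ x < 628; integers 414 through 627: 214 values.

214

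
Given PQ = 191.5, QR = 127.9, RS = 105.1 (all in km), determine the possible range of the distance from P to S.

The maximum is all hops collinear in one direction: 191.5 + 127.9 + 105.1 = 424.5.
The longest hop is 191.5; the others sum to 233.0. Since 191.5 ≤ 233.0, the path can fold back on itself completely, so the minimum distance is 0.

0 ≤ PS ≤ 424.5 km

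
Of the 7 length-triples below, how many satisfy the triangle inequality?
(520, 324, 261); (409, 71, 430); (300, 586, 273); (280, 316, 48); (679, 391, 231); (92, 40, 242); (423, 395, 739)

(261,324,520): 261+324 > 520 → valid
(71,409,430): 71+409 > 430 → valid
(273,300,586): 273+300 ≤ 586 → not valid
(48,280,316): 48+280 > 316 → valid
(231,391,679): 231+391 ≤ 679 → not valid
(40,92,242): 40+92 ≤ 242 → not valid
(395,423,739): 395+423 > 739 → valid
4 of the 7 triples form a triangle.

4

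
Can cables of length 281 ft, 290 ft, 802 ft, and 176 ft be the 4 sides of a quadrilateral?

For a quadrilateral, each side must be shorter than the sum of the others.
Here the longest side is 802, but the remaining 3 sides sum to only 747.

No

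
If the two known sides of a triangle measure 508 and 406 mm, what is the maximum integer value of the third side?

913

The third side must be strictly less than 508 + 406 = 914.
The largest integer below 914 is 913.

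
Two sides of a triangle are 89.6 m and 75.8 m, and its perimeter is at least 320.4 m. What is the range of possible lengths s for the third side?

155.0 ≤ s < 165.4

Triangle inequality alone gives 13.8 < s < 165.4.
The perimeter condition gives s ≥ 320.4 − 89.6 − 75.8 = 155.0.
Intersecting the two: 155.0 ≤ s < 165.4.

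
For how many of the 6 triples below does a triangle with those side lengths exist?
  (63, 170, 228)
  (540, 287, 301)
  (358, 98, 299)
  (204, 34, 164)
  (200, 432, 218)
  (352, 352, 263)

4

(63,170,228): 63+170 > 228 → valid
(287,301,540): 287+301 > 540 → valid
(98,299,358): 98+299 > 358 → valid
(34,164,204): 34+164 ≤ 204 → not valid
(200,218,432): 200+218 ≤ 432 → not valid
(263,352,352): 263+352 > 352 → valid
4 of the 6 triples form a triangle.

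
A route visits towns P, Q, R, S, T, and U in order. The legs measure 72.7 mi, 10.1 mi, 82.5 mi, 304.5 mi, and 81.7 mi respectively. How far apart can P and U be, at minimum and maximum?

The maximum is all hops collinear in one direction: 72.7 + 10.1 + 82.5 + 304.5 + 81.7 = 551.5.
The longest hop is 304.5; the others sum to 247.0. Folding the others back against it leaves at least 304.5 − 247.0 = 57.5.

57.5 ≤ PU ≤ 551.5 mi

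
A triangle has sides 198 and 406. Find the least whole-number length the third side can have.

The third side must be strictly greater than |198 − 406| = 208.
The smallest integer above 208 is 209.

209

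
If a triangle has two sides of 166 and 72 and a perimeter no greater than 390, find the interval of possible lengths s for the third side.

Triangle inequality alone gives 94 < s < 238.
The perimeter condition gives s ≤ 390 − 166 − 72 = 152.
Intersecting the two: 94 < s ≤ 152.

94 < s ≤ 152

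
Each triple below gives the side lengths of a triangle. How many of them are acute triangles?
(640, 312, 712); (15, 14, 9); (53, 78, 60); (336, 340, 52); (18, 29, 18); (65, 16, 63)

(640,312,712): 312²+640² = 506944 = 712² → right
(15,14,9): 9²+14² = 277 > 225 = 15² → acute
(53,78,60): 53²+60² = 6409 > 6084 = 78² → acute
(336,340,52): 52²+336² = 115600 = 340² → right
(18,29,18): 18²+18² = 648 < 841 = 29² → obtuse
(65,16,63): 16²+63² = 4225 = 65² → right
2 of the 6 are acute.

2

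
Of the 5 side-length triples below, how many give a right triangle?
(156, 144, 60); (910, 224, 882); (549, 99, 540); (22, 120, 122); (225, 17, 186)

(156,144,60): 60²+144² = 24336 = 156² → right
(910,224,882): 224²+882² = 828100 = 910² → right
(549,99,540): 99²+540² = 301401 = 549² → right
(22,120,122): 22²+120² = 14884 = 122² → right
(225,17,186): 17+186 ≤ 225, not a triangle
4 of the 5 are right.

4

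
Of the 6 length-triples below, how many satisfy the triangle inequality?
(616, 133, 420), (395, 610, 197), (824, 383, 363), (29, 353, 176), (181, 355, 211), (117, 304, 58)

(133,420,616): 133+420 ≤ 616 → not valid
(197,395,610): 197+395 ≤ 610 → not valid
(363,383,824): 363+383 ≤ 824 → not valid
(29,176,353): 29+176 ≤ 353 → not valid
(181,211,355): 181+211 > 355 → valid
(58,117,304): 58+117 ≤ 304 → not valid
1 of the 6 triples forms a triangle.

1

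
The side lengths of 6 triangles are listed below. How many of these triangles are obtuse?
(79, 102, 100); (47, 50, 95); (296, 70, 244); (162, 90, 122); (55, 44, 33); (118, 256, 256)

(79,102,100): 79²+100² = 16241 > 10404 = 102² → acute
(47,50,95): 47²+50² = 4709 < 9025 = 95² → obtuse
(296,70,244): 70²+244² = 64436 < 87616 = 296² → obtuse
(162,90,122): 90²+122² = 22984 < 26244 = 162² → obtuse
(55,44,33): 33²+44² = 3025 = 55² → right
(118,256,256): 118²+256² = 79460 > 65536 = 256² → acute
3 of the 6 are obtuse.

3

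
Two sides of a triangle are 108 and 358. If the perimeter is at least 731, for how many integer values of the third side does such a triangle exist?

Triangle inequality: 250 < x < 466. Perimeter ≥ 731 gives x ≥ 731 − 108 − 358 = 265.
So 265 ≤ x < 466; integers 265 through 465: 201 values.

201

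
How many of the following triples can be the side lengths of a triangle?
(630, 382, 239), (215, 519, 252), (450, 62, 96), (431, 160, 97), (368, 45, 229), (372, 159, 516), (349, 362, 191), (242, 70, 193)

(239,382,630): 239+382 ≤ 630 → not valid
(215,252,519): 215+252 ≤ 519 → not valid
(62,96,450): 62+96 ≤ 450 → not valid
(97,160,431): 97+160 ≤ 431 → not valid
(45,229,368): 45+229 ≤ 368 → not valid
(159,372,516): 159+372 > 516 → valid
(191,349,362): 191+349 > 362 → valid
(70,193,242): 70+193 > 242 → valid
3 of the 8 triples form a triangle.

3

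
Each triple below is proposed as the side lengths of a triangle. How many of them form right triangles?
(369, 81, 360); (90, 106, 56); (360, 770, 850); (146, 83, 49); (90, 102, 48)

(369,81,360): 81²+360² = 136161 = 369² → right
(90,106,56): 56²+90² = 11236 = 106² → right
(360,770,850): 360²+770² = 722500 = 850² → right
(146,83,49): 49+83 ≤ 146, not a triangle
(90,102,48): 48²+90² = 10404 = 102² → right
4 of the 5 are right.

4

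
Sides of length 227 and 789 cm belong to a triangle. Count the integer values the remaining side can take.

The third side lies in the open interval (562, 1016).
Integers from 563 to 1015 inclusive: 1015 − 563 + 1 = 453.

453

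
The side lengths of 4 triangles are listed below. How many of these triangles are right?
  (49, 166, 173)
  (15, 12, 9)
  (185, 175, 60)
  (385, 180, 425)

3

(49,166,173): 49²+166² = 29957 > 29929 = 173² → acute
(15,12,9): 9²+12² = 225 = 15² → right
(185,175,60): 60²+175² = 34225 = 185² → right
(385,180,425): 180²+385² = 180625 = 425² → right
3 of the 4 are right.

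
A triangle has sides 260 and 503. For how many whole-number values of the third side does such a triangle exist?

The third side lies in the open interval (243, 763).
Integers from 244 to 762 inclusive: 762 − 244 + 1 = 519.

519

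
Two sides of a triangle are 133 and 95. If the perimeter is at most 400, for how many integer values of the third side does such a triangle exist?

134

Triangle inequality: 38 < x < 228. Perimeter ≤ 400 gives x ≤ 400 − 133 − 95 = 172.
So 38 < x ≤ 172; integers 39 through 172: 134 values.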